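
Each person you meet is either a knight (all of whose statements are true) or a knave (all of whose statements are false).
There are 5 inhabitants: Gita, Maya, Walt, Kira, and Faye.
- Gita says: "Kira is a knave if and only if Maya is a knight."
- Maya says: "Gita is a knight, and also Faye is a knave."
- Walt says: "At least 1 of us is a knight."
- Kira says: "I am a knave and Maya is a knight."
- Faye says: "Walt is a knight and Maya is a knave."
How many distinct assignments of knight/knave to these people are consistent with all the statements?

2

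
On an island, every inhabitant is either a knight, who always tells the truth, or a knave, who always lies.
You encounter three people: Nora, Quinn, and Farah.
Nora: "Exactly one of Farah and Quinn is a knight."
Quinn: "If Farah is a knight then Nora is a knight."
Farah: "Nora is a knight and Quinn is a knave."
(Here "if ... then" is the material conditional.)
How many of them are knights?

2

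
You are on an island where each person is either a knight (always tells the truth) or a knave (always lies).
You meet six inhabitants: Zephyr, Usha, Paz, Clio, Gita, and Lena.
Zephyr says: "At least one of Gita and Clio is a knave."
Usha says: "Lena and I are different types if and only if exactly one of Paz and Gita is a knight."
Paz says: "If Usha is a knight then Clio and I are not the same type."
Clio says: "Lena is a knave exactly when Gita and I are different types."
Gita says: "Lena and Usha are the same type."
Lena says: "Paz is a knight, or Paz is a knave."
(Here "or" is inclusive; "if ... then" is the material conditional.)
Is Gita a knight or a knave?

Gita is a knight.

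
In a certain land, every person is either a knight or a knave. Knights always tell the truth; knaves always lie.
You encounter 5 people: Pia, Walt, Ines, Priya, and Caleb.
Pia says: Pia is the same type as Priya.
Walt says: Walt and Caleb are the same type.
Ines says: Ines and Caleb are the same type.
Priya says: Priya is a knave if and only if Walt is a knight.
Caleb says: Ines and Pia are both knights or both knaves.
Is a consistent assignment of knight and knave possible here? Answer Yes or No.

Yes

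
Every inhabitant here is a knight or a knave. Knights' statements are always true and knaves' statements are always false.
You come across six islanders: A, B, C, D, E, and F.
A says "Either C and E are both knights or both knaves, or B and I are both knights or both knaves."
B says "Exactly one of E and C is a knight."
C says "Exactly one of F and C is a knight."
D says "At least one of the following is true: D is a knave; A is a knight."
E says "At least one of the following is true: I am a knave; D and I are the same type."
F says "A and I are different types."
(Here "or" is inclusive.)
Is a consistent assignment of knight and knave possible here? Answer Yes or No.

Checking all 64 assignments, each has at least one speaker whose statement's truth value contradicts their type.

No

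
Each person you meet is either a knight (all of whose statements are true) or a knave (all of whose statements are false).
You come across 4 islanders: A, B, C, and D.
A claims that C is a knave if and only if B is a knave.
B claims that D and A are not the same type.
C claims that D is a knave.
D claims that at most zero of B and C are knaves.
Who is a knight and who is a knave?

A is a knave, B is a knave, C is a knight, and D is a knave.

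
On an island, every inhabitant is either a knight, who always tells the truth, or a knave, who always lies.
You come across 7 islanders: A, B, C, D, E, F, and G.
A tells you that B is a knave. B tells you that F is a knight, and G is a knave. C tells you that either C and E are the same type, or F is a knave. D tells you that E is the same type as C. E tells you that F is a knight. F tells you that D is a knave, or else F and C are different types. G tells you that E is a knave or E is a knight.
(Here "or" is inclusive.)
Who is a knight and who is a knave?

Knights: A, E, F, and G. Knaves: B, C, and D.

A (knight): "B is a knave" — True. ✓
As a knave, B's statement "F is a knight, and G is a knave" should be False; it is.
C is a knave, and the claim "either C and E are the same type, or F is a knave" is indeed False.
Since D is a knave, "E is the same type as C" needs to be False, which holds.
E is a knight; "F is a knight" is True, as required.
F is a knight; "D is a knave, or else F and C are different types" is True, as required.
G is a knight, so "E is a knave or E is a knight" must be True — and it is.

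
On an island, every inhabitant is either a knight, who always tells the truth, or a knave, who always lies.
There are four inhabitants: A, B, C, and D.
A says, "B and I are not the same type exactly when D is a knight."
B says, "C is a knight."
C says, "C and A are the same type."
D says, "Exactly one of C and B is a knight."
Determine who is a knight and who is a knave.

Knights: A, B, and C. Knaves: D.

Suppose A is a knave. Then A's statement "B and I are not the same type exactly when D is a knight" would have to be false. Checking the 8 ways to assign the others, none is consistent with every speaker.
(For instance, with B=knight, C=knight, D=knave, C's claim "C and A are the same type" comes out false where it would need to be true.)
So A must be a knight, making "B and I are not the same type exactly when D is a knight" true. Taking A=knight, B=knight, C=knight, D=knave, each remaining statement checks out:
  B (knight): "C is a knight" — true. ✓
  C (knight): "C and A are the same type" — true. ✓
  D (knave): "exactly one of C and B is a knight" — false. ✓
This is the unique consistent assignment.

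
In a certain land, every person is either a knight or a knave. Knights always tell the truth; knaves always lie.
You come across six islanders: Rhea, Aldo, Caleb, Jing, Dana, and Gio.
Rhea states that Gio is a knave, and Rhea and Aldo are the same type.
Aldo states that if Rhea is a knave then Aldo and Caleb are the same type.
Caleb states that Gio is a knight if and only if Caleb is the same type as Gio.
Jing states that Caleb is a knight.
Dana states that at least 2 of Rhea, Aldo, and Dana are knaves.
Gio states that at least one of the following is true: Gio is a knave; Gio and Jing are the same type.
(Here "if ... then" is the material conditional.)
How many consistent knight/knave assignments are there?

1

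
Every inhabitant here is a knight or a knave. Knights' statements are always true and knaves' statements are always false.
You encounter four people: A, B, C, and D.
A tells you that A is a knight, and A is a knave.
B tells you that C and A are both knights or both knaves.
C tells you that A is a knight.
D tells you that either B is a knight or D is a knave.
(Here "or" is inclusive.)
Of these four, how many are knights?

2

The unique consistent assignment is A=knave, B=knight, C=knave, D=knight.
That has 2 knights.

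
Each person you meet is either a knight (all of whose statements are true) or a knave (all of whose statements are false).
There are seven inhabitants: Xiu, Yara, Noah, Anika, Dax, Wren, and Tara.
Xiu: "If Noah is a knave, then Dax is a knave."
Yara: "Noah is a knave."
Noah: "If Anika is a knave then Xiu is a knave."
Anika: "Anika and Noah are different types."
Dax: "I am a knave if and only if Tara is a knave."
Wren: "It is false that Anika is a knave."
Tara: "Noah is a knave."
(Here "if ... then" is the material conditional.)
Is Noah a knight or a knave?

Noah is a knave.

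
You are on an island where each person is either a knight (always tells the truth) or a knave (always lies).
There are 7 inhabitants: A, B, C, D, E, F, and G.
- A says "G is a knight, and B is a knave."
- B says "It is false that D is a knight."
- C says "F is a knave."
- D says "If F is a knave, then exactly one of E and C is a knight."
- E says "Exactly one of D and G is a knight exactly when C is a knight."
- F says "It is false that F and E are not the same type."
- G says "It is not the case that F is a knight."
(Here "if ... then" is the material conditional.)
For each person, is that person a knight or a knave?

A is a knave, B is a knight, C is a knight, D is a knave, E is a knight, F is a knave, and G is a knight.

A is a knave, and the claim "G is a knight, and B is a knave" is indeed false.
B is a knight, and the claim "it is false that D is a knight" is indeed True.
As a knight, C's statement "F is a knave" should be True; it is.
D is a knave, so "if F is a knave, then exactly one of E and C is a knight" must be false — and it is.
E is a knight; "exactly one of D and G is a knight exactly when C is a knight" is True, as required.
F is a knave, so "it is false that F and E are not the same type" must be false — and it is.
Since G is a knight, "it is not the case that F is a knight" needs to be True, which holds.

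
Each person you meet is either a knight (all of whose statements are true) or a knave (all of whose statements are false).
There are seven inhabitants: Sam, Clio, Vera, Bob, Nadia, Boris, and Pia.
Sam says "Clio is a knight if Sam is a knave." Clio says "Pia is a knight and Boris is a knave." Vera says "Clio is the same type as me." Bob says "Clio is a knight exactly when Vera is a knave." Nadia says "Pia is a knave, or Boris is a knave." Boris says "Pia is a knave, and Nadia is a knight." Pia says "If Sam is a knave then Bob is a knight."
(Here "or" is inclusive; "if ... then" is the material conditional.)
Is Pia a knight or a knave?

Pia is a knight.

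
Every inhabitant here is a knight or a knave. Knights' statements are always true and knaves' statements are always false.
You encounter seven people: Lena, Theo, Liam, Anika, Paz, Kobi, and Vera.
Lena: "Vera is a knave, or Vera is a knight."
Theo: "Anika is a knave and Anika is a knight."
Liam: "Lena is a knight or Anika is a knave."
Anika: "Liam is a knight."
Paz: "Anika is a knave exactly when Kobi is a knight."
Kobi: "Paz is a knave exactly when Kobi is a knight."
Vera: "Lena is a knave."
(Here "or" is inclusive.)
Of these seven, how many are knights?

4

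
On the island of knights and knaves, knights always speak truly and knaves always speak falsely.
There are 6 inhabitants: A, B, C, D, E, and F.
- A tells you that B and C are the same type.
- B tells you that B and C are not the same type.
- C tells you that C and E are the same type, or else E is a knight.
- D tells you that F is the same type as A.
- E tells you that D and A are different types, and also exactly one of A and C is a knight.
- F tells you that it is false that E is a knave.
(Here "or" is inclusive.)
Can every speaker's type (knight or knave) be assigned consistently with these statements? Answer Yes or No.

No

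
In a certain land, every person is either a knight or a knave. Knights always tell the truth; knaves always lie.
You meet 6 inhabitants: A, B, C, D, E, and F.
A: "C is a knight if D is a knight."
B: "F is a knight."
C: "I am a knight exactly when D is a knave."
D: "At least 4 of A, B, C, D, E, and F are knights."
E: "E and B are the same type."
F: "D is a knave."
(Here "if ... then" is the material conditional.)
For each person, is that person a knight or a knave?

Since A is a knight, "C is a knight if D is a knight" needs to be True, which holds.
B (knight): "F is a knight" — True. ✓
C is a knave; "I am a knight exactly when D is a knave" is false, as required.
D (knave): "at least 4 of A, B, C, D, E, and F are knights" — false. ✓
E is a knave; "E and B are the same type" is false, as required.
F (knight): "D is a knave" — True. ✓

A is a knight, B is a knight, C is a knave, D is a knave, E is a knave, and F is a knight.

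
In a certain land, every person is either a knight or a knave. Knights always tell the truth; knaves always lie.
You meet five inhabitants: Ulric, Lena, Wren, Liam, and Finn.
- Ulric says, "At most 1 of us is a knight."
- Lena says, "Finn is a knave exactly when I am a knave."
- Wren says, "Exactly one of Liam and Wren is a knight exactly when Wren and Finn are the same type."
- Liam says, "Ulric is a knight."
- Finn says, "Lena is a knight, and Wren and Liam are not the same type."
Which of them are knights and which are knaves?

Ulric is a knave, Lena is a knight, Wren is a knight, Liam is a knave, and Finn is a knight.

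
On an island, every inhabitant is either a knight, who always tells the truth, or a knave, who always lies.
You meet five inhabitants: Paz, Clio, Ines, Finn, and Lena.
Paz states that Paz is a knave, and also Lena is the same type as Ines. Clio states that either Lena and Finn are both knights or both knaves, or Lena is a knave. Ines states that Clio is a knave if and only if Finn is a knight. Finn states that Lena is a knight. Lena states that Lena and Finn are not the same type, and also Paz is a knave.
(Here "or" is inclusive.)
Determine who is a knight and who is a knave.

Knights: Clio and Ines. Knaves: Paz, Finn, and Lena.

Suppose Paz is a knight. Then Paz's statement "Paz is a knave, and also Lena is the same type as Ines" would have to be true. Checking the 16 ways to assign the others, none is consistent with every speaker.
(For instance, with Clio=knight, Ines=knight, Finn=knave, Lena=knave, Paz's claim "Paz is a knave, and also Lena is the same type as Ines" comes out false where it would need to be true.)
So Paz must be a knave, making "Paz is a knave, and also Lena is the same type as Ines" false. Taking Paz=knave, Clio=knight, Ines=knight, Finn=knave, Lena=knave, each remaining statement checks out:
  Clio (knight): "either Lena and Finn are both knights or both knaves, or Lena is a knave" — true. ✓
  Ines (knight): "Clio is a knave if and only if Finn is a knight" — true. ✓
  Finn (knave): "Lena is a knight" — false. ✓
  Lena (knave): "Lena and Finn are not the same type, and also Paz is a knave" — false. ✓
This is the unique consistent assignment.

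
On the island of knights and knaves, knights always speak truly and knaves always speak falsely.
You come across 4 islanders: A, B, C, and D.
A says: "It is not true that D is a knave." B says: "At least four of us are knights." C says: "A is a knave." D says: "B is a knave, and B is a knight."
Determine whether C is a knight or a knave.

C is a knight.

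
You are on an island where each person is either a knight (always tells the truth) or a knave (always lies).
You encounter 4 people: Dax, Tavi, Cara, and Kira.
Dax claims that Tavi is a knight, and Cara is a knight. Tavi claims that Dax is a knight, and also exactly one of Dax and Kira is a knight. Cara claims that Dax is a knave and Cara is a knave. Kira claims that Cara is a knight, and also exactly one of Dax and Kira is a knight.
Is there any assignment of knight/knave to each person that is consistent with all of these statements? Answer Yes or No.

No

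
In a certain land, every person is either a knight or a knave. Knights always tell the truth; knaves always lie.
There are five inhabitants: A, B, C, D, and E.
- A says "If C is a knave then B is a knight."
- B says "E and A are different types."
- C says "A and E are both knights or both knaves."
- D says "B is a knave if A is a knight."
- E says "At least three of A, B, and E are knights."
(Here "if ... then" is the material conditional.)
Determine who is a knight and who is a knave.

A (knight): "if C is a knave then B is a knight" — true. ✓
Since B is a knight, "E and A are different types" needs to be true, which holds.
C is a knave; "A and E are both knights or both knaves" is False, as required.
D is a knave, so "B is a knave if A is a knight" must be False — and it is.
Since E is a knave, "at least three of A, B, and E are knights" needs to be False, which holds.

Knights: A and B. Knaves: C, D, and E.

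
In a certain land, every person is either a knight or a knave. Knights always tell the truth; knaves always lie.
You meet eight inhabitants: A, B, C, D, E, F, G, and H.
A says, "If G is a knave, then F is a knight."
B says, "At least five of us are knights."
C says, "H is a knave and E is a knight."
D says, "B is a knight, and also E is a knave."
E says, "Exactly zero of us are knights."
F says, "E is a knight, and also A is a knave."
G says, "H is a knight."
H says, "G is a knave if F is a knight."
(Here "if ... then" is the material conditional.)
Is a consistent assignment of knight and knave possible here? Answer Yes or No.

Yes

One consistent assignment: A=knight, B=knight, C=knave, D=knight, E=knave, F=knave, G=knight, H=knight.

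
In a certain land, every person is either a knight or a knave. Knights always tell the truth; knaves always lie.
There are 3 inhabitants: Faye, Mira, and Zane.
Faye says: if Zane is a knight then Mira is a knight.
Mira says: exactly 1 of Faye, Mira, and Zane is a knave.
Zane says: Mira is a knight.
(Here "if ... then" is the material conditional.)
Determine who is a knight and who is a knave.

Knights: Faye. Knaves: Mira and Zane.

Suppose Faye is a knave. Then Faye's statement "if Zane is a knight then Mira is a knight" would have to be false. Checking the 4 ways to assign the others, none is consistent with every speaker.
(For instance, with Mira=knave, Zane=knave, Faye's claim "if Zane is a knight then Mira is a knight" comes out true where it would need to be false.)
So Faye must be a knight, making "if Zane is a knight then Mira is a knight" true. Taking Faye=knight, Mira=knave, Zane=knave, each remaining statement checks out:
  Mira (knave): "exactly 1 of Faye, Mira, and Zane is a knave" — false. ✓
  Zane (knave): "Mira is a knight" — false. ✓
This is the unique consistent assignment.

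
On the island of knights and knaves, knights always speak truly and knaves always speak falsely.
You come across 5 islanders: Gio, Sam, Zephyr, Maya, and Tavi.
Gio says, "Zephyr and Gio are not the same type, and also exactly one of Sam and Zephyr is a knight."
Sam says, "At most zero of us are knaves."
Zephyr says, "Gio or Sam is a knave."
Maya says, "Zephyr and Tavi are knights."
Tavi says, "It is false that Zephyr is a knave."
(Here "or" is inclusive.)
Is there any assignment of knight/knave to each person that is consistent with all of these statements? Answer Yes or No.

No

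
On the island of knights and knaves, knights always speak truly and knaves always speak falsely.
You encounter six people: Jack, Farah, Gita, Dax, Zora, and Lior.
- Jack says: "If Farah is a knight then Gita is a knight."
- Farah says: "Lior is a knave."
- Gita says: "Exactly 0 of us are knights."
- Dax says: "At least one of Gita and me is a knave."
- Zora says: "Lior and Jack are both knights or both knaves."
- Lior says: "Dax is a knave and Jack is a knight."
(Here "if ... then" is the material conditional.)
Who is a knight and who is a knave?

Jack (knave): "if Farah is a knight then Gita is a knight" — False. ✓
Farah is a knight; "Lior is a knave" is True, as required.
Since Gita is a knave, "exactly 0 of us are knights" needs to be False, which holds.
As a knight, Dax's statement "at least one of Gita and me is a knave" should be True; it is.
Zora is a knight, and the claim "Lior and Jack are both knights or both knaves" is indeed True.
Lior is a knave, so "Dax is a knave and Jack is a knight" must be False — and it is.

Jack is a knave, Farah is a knight, Gita is a knave, Dax is a knight, Zora is a knight, and Lior is a knave.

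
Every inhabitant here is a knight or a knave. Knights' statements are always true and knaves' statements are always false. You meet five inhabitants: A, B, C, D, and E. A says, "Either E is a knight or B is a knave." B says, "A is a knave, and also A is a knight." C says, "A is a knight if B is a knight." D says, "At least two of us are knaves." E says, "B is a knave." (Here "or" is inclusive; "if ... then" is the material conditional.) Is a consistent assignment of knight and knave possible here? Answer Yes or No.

No

Checking all 32 assignments, each has at least one speaker whose statement's truth value contradicts their type.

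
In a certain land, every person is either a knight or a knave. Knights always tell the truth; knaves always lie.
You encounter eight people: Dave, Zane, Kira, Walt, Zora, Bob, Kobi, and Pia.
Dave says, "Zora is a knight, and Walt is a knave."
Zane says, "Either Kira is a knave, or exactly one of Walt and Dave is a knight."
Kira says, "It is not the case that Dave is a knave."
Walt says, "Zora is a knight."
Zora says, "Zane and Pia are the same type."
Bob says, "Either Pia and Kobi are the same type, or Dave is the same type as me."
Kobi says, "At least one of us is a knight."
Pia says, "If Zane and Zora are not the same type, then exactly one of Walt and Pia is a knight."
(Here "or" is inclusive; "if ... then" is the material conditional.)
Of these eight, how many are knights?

The unique consistent assignment is Dave=knave, Zane=knight, Kira=knave, Walt=knight, Zora=knight, Bob=knight, Kobi=knight, Pia=knight.
That has 6 knights.

6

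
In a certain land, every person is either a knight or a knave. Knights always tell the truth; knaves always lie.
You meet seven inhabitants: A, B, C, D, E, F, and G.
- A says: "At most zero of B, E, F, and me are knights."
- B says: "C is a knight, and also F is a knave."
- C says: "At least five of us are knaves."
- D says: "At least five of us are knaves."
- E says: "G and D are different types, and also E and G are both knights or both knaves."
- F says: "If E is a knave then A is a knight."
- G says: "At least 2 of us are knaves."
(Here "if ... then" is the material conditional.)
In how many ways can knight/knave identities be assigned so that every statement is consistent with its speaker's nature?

Consistent assignments:
  A=knave, B=knave, C=knave, D=knave, E=knight, F=knight, G=knight

1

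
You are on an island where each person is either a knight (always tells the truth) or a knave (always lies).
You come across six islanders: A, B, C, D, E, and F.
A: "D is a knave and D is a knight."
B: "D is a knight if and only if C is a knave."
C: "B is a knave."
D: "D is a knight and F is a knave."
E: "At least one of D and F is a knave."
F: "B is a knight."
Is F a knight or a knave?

Consistent assignments: {A=knave, B=knave, C=knight, D=knight, E=knight, F=knave}
In every consistent assignment, F is a knave.

F is a knave.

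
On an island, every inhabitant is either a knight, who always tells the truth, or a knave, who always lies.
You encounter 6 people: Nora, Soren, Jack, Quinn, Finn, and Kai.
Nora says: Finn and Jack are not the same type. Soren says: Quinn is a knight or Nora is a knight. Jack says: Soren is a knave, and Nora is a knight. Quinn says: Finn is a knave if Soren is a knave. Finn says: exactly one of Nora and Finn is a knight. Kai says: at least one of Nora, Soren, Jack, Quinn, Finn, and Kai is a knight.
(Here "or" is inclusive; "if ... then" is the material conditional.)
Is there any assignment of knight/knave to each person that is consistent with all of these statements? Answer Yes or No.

One consistent assignment: Nora=knave, Soren=knight, Jack=knave, Quinn=knight, Finn=knave, Kai=knight.

Yes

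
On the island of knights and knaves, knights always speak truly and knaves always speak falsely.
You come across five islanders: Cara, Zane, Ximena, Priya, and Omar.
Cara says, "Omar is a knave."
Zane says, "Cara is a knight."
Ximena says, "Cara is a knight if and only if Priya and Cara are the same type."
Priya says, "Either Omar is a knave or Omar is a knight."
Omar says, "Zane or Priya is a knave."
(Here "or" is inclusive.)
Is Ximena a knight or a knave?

Ximena is a knight.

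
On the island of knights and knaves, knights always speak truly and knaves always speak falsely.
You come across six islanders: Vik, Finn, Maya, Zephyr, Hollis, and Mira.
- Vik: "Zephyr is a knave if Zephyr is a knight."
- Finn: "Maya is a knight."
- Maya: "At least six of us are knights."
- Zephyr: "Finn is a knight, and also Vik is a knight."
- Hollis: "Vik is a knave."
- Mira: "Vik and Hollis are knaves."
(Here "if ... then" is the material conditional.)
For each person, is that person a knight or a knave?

Vik is a knight; "Zephyr is a knave if Zephyr is a knight" is true, as required.
Finn is a knave, so "Maya is a knight" must be false — and it is.
Maya is a knave, and the claim "at least six of us are knights" is indeed false.
Zephyr is a knave, and the claim "Finn is a knight, and also Vik is a knight" is indeed false.
Hollis is a knave, so "Vik is a knave" must be false — and it is.
Since Mira is a knave, "Vik and Hollis are knaves" needs to be false, which holds.

Vik is a knight, Finn is a knave, Maya is a knave, Zephyr is a knave, Hollis is a knave, and Mira is a knave.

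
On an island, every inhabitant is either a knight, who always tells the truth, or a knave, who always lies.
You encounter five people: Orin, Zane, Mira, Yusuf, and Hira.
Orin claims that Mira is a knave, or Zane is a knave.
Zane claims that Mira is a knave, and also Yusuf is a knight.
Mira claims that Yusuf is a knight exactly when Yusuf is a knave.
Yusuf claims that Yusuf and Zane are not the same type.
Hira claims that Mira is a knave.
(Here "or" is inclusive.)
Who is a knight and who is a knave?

Knights: Orin and Hira. Knaves: Zane, Mira, and Yusuf.

Orin (knight): "Mira is a knave, or Zane is a knave" — true. ✓
Zane is a knave, so "Mira is a knave, and also Yusuf is a knight" must be false — and it is.
As a knave, Mira's statement "Yusuf is a knight exactly when Yusuf is a knave" should be false; it is.
Yusuf is a knave, and the claim "Yusuf and Zane are not the same type" is indeed false.
Hira (knight): "Mira is a knave" — true. ✓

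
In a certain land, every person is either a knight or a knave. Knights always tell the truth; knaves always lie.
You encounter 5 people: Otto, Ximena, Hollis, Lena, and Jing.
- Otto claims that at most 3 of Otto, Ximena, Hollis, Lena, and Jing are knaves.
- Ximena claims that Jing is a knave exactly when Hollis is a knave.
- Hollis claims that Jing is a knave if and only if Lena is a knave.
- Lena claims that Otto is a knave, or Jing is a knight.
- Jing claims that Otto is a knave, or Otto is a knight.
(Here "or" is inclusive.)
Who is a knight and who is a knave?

Otto is a knight; "at most 3 of Otto, Ximena, Hollis, Lena, and Jing are knaves" is True, as required.
Ximena is a knight, so "Jing is a knave exactly when Hollis is a knave" must be True — and it is.
Since Hollis is a knight, "Jing is a knave if and only if Lena is a knave" needs to be True, which holds.
Lena (knight): "Otto is a knave, or Jing is a knight" — True. ✓
Jing is a knight, and the claim "Otto is a knave, or Otto is a knight" is indeed True.

Knights: Otto, Ximena, Hollis, Lena, and Jing. Knaves: none.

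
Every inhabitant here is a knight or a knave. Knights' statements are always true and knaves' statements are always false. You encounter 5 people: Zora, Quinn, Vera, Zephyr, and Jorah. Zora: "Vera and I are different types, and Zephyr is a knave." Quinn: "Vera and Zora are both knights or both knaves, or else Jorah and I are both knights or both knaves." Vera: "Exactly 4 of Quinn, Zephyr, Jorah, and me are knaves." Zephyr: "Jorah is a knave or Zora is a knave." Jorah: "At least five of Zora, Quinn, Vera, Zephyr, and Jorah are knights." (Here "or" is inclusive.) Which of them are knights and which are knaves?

Zora is a knave, Quinn is a knight, Vera is a knave, Zephyr is a knight, and Jorah is a knave.

Suppose Zora is a knight. Then Zora's statement "Vera and I are different types, and Zephyr is a knave" would have to be true. Checking the 16 ways to assign the others, none is consistent with every speaker.
(For instance, with Quinn=knight, Vera=knave, Zephyr=knight, Jorah=knave, Zora's claim "Vera and I are different types, and Zephyr is a knave" comes out false where it would need to be true.)
So Zora must be a knave, making "Vera and I are different types, and Zephyr is a knave" false. Taking Zora=knave, Quinn=knight, Vera=knave, Zephyr=knight, Jorah=knave, each remaining statement checks out:
  Quinn (knight): "Vera and Zora are both knights or both knaves, or else Jorah and I are both knights or both knaves" — true. ✓
  Vera (knave): "exactly 4 of Quinn, Zephyr, Jorah, and me are knaves" — false. ✓
  Zephyr (knight): "Jorah is a knave or Zora is a knave" — true. ✓
  Jorah (knave): "at least five of Zora, Quinn, Vera, Zephyr, and Jorah are knights" — false. ✓
This is the unique consistent assignment.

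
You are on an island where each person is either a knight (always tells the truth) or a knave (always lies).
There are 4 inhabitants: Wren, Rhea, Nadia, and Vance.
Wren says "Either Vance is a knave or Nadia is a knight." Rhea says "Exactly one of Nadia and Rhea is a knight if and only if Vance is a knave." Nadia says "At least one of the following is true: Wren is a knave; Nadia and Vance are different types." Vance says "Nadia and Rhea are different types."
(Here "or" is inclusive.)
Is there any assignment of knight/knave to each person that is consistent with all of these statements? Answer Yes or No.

Yes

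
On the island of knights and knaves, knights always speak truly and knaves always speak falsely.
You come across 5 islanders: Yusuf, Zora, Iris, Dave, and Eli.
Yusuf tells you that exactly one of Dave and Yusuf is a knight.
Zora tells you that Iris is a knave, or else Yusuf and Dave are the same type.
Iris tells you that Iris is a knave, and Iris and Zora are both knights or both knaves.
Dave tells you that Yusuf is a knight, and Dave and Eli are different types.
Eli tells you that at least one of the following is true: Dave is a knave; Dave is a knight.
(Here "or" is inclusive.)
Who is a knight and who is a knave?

Yusuf is a knave, Zora is a knight, Iris is a knave, Dave is a knave, and Eli is a knight.

Suppose Yusuf is a knight. Then Yusuf's statement "exactly one of Dave and Yusuf is a knight" would have to be true. Checking the 16 ways to assign the others, none is consistent with every speaker.
(For instance, with Zora=knight, Iris=knave, Dave=knave, Eli=knight, Dave's claim "Yusuf is a knight, and Dave and Eli are different types" comes out true where it would need to be false.)
So Yusuf must be a knave, making "exactly one of Dave and Yusuf is a knight" false. Taking Yusuf=knave, Zora=knight, Iris=knave, Dave=knave, Eli=knight, each remaining statement checks out:
  Zora (knight): "Iris is a knave, or else Yusuf and Dave are the same type" — true. ✓
  Iris (knave): "Iris is a knave, and Iris and Zora are both knights or both knaves" — false. ✓
  Dave (knave): "Yusuf is a knight, and Dave and Eli are different types" — false. ✓
  Eli (knight): "at least one of the following is true: Dave is a knave; Dave is a knight" — true. ✓
This is the unique consistent assignment.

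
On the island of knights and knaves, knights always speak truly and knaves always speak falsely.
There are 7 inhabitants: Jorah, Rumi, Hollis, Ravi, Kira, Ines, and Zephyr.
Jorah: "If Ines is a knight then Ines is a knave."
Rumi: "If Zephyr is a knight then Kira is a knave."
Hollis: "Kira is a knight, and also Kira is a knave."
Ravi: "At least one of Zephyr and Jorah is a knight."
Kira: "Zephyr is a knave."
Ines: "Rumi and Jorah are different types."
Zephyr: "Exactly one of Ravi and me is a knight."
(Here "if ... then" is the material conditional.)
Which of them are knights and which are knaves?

Jorah is a knave, Rumi is a knight, Hollis is a knave, Ravi is a knave, Kira is a knight, Ines is a knight, and Zephyr is a knave.

Jorah is a knave, and the claim "if Ines is a knight then Ines is a knave" is indeed false.
Rumi is a knight, and the claim "if Zephyr is a knight then Kira is a knave" is indeed True.
Hollis is a knave; "Kira is a knight, and also Kira is a knave" is false, as required.
Ravi is a knave, so "at least one of Zephyr and Jorah is a knight" must be false — and it is.
Since Kira is a knight, "Zephyr is a knave" needs to be True, which holds.
Ines is a knight, so "Rumi and Jorah are different types" must be True — and it is.
Zephyr is a knave, and the claim "exactly one of Ravi and me is a knight" is indeed false.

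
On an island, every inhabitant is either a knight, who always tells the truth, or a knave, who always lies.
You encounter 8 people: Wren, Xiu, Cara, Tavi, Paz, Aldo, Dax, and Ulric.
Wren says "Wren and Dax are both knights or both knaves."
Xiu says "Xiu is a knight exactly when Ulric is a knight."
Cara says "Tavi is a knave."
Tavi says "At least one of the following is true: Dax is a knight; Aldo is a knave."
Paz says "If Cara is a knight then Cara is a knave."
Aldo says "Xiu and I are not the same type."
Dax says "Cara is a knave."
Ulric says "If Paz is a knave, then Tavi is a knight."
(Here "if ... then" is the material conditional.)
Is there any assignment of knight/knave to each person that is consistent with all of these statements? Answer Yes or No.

Yes

One consistent assignment: Wren=knight, Xiu=knave, Cara=knave, Tavi=knight, Paz=knight, Aldo=knight, Dax=knight, Ulric=knight.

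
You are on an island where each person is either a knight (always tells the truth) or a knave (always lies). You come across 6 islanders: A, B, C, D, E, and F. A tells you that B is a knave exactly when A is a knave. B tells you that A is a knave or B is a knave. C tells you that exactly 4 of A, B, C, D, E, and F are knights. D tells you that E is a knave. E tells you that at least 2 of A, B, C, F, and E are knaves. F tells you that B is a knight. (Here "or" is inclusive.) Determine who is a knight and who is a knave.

A (knave): "B is a knave exactly when A is a knave" — false. ✓
B is a knight; "A is a knave or B is a knave" is True, as required.
As a knave, C's statement "exactly 4 of A, B, C, D, E, and F are knights" should be false; it is.
As a knave, D's statement "E is a knave" should be false; it is.
E is a knight, so "at least 2 of A, B, C, F, and E are knaves" must be True — and it is.
F (knight): "B is a knight" — True. ✓

A is a knave, B is a knight, C is a knave, D is a knave, E is a knight, and F is a knight.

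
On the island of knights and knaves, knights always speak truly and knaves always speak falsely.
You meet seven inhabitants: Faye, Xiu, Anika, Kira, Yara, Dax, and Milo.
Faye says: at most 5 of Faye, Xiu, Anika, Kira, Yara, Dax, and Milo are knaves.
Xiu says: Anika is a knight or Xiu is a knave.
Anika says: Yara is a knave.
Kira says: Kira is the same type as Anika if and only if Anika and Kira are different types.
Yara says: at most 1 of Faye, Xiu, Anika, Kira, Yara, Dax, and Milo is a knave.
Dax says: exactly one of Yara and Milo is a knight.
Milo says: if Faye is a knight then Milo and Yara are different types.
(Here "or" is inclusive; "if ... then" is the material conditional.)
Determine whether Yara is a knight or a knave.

Consistent assignments: {Faye=knight, Xiu=knight, Anika=knight, Kira=knave, Yara=knave, Dax=knight, Milo=knight}; {Faye=knight, Xiu=knight, Anika=knight, Kira=knave, Yara=knave, Dax=knave, Milo=knave}
In every consistent assignment, Yara is a knave.

Yara is a knave.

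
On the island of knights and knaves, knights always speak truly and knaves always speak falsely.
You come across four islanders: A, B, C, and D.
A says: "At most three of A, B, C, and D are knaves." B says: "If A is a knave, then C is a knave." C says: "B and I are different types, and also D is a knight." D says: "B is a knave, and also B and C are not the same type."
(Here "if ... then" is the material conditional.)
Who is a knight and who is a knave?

A is a knight, and the claim "at most three of A, B, C, and D are knaves" is indeed true.
B (knight): "if A is a knave, then C is a knave" — true. ✓
C is a knave, so "B and I are different types, and also D is a knight" must be false — and it is.
D is a knave, and the claim "B is a knave, and also B and C are not the same type" is indeed false.

A is a knight, B is a knight, C is a knave, and D is a knave.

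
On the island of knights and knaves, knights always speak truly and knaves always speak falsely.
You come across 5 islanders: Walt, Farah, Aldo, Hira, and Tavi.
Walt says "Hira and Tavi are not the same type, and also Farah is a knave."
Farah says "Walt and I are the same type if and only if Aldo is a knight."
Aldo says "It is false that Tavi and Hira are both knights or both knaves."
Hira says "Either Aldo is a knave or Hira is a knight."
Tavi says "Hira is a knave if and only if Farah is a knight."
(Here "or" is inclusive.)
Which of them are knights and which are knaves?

Walt is a knave, Farah is a knave, Aldo is a knave, Hira is a knight, and Tavi is a knight.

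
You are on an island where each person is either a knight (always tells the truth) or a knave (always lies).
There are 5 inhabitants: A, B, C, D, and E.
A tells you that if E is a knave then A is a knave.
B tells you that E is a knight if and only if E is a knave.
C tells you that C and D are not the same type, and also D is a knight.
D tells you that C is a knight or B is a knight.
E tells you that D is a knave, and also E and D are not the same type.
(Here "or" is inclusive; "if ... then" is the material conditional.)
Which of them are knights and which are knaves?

A is a knight, B is a knave, C is a knave, D is a knave, and E is a knight.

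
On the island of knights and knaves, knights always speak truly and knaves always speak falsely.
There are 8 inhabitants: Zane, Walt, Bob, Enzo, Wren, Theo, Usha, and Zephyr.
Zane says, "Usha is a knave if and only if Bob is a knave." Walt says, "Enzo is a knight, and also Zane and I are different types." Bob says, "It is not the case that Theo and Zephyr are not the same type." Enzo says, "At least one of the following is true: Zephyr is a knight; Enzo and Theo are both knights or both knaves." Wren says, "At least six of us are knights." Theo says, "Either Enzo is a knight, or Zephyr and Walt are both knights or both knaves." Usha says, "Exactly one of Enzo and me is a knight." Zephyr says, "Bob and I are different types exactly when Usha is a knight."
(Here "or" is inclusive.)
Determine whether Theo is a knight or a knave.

Consistent assignments: {Zane=knave, Walt=knave, Bob=knave, Enzo=knave, Wren=knave, Theo=knight, Usha=knight, Zephyr=knave}
In every consistent assignment, Theo is a knight.

Theo is a knight.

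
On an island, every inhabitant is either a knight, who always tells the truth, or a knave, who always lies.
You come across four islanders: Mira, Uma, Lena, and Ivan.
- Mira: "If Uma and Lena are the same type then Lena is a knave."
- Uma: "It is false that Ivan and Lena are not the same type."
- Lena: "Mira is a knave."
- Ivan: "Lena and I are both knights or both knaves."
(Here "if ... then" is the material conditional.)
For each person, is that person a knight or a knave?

Mira is a knave, Uma is a knight, Lena is a knight, and Ivan is a knight.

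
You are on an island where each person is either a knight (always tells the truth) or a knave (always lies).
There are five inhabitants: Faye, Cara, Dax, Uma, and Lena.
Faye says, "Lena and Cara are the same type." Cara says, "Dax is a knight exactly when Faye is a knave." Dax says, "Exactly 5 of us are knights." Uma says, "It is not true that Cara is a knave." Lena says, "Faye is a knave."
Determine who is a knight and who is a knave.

Faye is a knave, Cara is a knave, Dax is a knave, Uma is a knave, and Lena is a knight.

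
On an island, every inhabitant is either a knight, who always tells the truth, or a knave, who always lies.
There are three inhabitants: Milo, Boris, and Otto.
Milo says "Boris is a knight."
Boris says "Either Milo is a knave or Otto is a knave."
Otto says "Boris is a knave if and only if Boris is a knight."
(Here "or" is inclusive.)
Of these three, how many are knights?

The unique consistent assignment is Milo=knight, Boris=knight, Otto=knave.
That has 2 knights.

2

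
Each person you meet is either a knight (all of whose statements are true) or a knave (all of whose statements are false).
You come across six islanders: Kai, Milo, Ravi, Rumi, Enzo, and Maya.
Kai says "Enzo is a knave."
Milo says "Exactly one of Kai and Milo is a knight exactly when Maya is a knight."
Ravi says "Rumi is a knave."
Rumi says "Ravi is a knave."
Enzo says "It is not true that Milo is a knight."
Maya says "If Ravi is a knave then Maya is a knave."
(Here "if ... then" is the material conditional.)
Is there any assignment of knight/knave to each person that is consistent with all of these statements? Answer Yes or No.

Yes

One consistent assignment: Kai=knave, Milo=knave, Ravi=knight, Rumi=knave, Enzo=knight, Maya=knight.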